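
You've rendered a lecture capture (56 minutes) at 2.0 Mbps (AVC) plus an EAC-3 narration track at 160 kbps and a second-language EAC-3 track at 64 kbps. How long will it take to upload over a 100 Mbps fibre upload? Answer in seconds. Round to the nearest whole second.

75 seconds

56 min = 3360 s
Audio total: 160 + 64 = 224 kbps = 0.224 Mbps.
Total bitrate: 2.224 Mbps.
File: 2.224 Mbps × 3360 s = 7472.6 Mb.
At 100 Mbps: 7472.6 / 100 = 74.7 s ≈ 74.7 seconds.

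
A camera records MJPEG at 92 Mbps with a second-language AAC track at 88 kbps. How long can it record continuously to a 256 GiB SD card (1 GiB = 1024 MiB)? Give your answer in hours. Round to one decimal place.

6.6 hours

Audio: 88 kbps = 0.088 Mbps.
Total bitrate: 92 + 0.088 = 92.088 Mbps.
Capacity: 256 GiB = 2,199,023 Mb.
Recording time: 2,199,023 / 92.088 = 23,880 s ≈ 6.63 hours.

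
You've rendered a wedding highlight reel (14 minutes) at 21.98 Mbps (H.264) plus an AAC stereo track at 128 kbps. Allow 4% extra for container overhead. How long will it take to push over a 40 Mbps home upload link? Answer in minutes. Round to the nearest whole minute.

8 minutes

14 min = 840 s
Audio: 128 kbps = 0.128 Mbps.
Total bitrate: 22.108 Mbps.
File: 22.108 Mbps × 840 s = 18570.7 Mb.
With 4% container overhead: ×1.04. → 19313.5 Mb.
At 40 Mbps: 19313.5 / 40 = 482.8 s ≈ 8.05 minutes.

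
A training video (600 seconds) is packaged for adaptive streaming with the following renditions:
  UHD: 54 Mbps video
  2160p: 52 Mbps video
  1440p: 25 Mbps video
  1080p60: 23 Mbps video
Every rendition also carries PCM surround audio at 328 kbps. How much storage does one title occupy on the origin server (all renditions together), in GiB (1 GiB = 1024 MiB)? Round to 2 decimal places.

Audio: 328 kbps = 0.328 Mbps.
Sum of rendition bitrates: (54+0.328) + (52+0.328) + (25+0.328) + (23+0.328) = 155.312 Mbps.
× 600 s = 93,187 Mb = 11,648 MB = 10.85 GiB.

10.85 GiB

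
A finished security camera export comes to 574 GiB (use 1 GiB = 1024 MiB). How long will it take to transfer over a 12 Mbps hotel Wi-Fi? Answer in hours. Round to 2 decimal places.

114.13 hours

File: 574 GiB = 4930622.5 Mb.
At 12 Mbps: 4930622.5 / 12 = 410885.2 s ≈ 114 hours.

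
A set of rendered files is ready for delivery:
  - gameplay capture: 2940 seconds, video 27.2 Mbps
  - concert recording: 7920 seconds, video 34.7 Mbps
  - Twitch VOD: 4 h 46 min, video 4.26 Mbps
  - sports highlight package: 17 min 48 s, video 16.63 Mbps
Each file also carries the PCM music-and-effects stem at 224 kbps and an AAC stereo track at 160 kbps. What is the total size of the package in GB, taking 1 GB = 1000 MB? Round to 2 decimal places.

Audio total: 224 + 160 = 384 kbps = 0.384 Mbps.
gameplay capture: 27.584 Mbps × 2940 s = 81097.0 Mb
concert recording: 35.084 Mbps × 7920 s = 277865.3 Mb
Twitch VOD: 4.644 Mbps × 17160 s = 79691.0 Mb
sports highlight package: 17.014 Mbps × 1068 s = 18171.0 Mb
Total: 456824.2 Mb = 57103.0 MB.
= 57.10 GB.

57.10 GB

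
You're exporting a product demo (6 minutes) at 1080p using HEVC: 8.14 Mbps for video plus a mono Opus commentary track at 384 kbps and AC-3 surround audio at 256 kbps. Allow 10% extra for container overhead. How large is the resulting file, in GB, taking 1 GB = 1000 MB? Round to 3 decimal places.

0.435 GB

6 min = 360 s
Audio total: 384 + 256 = 640 kbps = 0.640 Mbps.
Total bitrate: 8.14 + 0.640 = 8.780 Mbps.
Stream data: 8.780 Mbps × 360 s = 3160.8 Mb.
With 10% container overhead: ×1.10.
3,477 Mb ÷ 8 = 434.6 MB → 0.4346 GB.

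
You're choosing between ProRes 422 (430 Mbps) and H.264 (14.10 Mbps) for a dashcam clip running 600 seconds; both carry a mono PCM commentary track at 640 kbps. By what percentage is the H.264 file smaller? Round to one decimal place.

Audio: 640 kbps = 0.640 Mbps.
ProRes 422: 430.640 Mbps × 600 s = 258384.0 Mb = 32.298 GB.
H.264: 14.740 Mbps × 600 s = 8844.0 Mb = 1.105 GB.
Reduction: (1 − 1.105/32.298) × 100 = 96.58%.

96.6%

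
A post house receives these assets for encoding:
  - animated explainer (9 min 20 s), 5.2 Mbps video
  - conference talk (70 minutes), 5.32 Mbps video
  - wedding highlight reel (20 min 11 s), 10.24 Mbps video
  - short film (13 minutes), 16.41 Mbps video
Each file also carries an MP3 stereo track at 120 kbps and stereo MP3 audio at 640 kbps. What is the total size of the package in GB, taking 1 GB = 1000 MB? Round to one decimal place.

Audio total: 120 + 640 = 760 kbps = 0.760 Mbps.
animated explainer: 5.960 Mbps × 560 s = 3337.6 Mb
conference talk: 6.080 Mbps × 4200 s = 25536.0 Mb
wedding highlight reel: 11.000 Mbps × 1211 s = 13321.0 Mb
short film: 17.170 Mbps × 780 s = 13392.6 Mb
Total: 55587.2 Mb = 6948.4 MB.
= 6.948 GB.

6.9 GB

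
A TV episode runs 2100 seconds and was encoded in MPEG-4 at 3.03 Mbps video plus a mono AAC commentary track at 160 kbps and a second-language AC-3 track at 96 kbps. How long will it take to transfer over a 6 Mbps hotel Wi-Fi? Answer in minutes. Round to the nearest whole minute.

19 minutes

Audio total: 160 + 96 = 256 kbps = 0.256 Mbps.
Total bitrate: 3.286 Mbps.
File: 3.286 Mbps × 2100 s = 6900.6 Mb.
At 6 Mbps: 6900.6 / 6 = 1150.1 s ≈ 19.2 minutes.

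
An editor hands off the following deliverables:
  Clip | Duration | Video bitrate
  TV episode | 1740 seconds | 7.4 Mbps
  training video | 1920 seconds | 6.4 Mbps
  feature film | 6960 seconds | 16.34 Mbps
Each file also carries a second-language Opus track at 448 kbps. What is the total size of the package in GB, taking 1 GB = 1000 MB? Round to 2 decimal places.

Audio: 448 kbps = 0.448 Mbps.
TV episode: 7.848 Mbps × 1740 s = 13655.5 Mb
training video: 6.848 Mbps × 1920 s = 13148.2 Mb
feature film: 16.788 Mbps × 6960 s = 116844.5 Mb
Total: 143648.2 Mb = 17956.0 MB.
= 17.96 GB.

17.96 GB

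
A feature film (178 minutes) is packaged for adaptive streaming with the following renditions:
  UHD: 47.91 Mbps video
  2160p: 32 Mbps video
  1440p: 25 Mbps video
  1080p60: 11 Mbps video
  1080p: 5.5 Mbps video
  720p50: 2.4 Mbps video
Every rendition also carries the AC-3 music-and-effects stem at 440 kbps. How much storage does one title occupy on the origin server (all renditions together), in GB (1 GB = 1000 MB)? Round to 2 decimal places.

178 min = 10680 s
Audio: 440 kbps = 0.440 Mbps.
Sum of rendition bitrates: (47.91+0.440) + (32+0.440) + (25+0.440) + (11+0.440) + (5.5+0.440) + (2.4+0.440) = 126.450 Mbps.
× 10680 s = 1,350,486 Mb = 168,811 MB = 168.8 GB.

168.81 GB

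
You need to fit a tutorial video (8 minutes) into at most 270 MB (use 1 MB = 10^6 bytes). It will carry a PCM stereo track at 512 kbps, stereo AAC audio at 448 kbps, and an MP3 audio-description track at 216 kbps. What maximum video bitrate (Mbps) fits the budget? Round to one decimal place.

Budget: 270 MB = 2160.0 Mb.
8 min = 480 s
Total bitrate budget: 2160.0 Mb / 480 s = 4.500 Mbps.
Audio total: 512 + 448 + 216 = 1176 kbps = 1.176 Mbps.
Video: 4.500 − 1.176 = 3.324 Mbps.

3.3 Mbps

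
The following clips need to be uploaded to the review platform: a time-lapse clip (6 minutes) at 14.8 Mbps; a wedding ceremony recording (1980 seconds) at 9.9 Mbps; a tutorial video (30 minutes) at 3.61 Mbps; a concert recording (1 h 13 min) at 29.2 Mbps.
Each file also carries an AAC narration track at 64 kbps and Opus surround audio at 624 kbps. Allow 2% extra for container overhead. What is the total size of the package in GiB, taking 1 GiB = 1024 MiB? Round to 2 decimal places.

Audio total: 64 + 624 = 688 kbps = 0.688 Mbps.
time-lapse clip: 15.488 Mbps × 360 s × 1.02 = 5687.2 Mb
wedding ceremony recording: 10.588 Mbps × 1980 s × 1.02 = 21383.5 Mb
tutorial video: 4.298 Mbps × 1800 s × 1.02 = 7891.1 Mb
concert recording: 29.888 Mbps × 4380 s × 1.02 = 133527.6 Mb
Total: 168489.5 Mb = 21061.2 MB.
= 19.61 GiB.

19.61 GiB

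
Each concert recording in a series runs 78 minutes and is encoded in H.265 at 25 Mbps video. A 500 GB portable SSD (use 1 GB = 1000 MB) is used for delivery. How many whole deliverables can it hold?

78 min = 4680 s
Per item: 25.000 Mbps × 4680 s = 117,000 Mb = 14,625 MB.
Capacity: 500 GB = 4,000,000 Mb; 34.19 items → 34 complete.

34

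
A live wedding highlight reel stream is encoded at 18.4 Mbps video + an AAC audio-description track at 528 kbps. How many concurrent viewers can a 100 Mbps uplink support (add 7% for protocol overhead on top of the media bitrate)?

Audio: 528 kbps = 0.528 Mbps.
Per-viewer media rate: 18.928 Mbps.
On the wire with 7% overhead: 20.253 Mbps.
100 Mbps = 100.0 Mbps; 100.0 / 20.253 = 4.94 → 4 viewers.

4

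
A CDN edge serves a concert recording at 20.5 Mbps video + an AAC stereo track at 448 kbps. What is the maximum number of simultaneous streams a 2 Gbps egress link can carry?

Audio: 448 kbps = 0.448 Mbps.
Per-viewer media rate: 20.948 Mbps.
2 Gbps = 2,000 Mbps; 2,000 / 20.948 = 95.47 → 95 viewers.

95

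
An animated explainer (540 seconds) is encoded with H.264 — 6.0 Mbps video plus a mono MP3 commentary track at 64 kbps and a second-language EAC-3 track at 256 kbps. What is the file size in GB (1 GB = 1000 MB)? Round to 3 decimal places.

0.427 GB

Audio total: 64 + 256 = 320 kbps = 0.320 Mbps.
Total bitrate: 6.0 + 0.320 = 6.320 Mbps.
Stream data: 6.320 Mbps × 540 s = 3412.8 Mb.
3,413 Mb ÷ 8 = 426.6 MB → 0.4266 GB.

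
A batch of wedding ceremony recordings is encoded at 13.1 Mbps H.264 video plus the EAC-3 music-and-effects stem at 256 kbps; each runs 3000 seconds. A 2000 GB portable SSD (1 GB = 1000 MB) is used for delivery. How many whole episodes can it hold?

Audio: 256 kbps = 0.256 Mbps.
Total bitrate: 13.356 Mbps.
Per item: 13.356 Mbps × 3000 s = 40,068 Mb = 5,008 MB.
Capacity: 2000 GB = 16,000,000 Mb; 399.32 items → 399 complete.

399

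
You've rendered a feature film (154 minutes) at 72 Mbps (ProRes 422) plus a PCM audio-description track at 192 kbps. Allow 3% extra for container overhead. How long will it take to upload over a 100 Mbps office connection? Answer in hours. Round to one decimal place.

154 min = 9240 s
Audio: 192 kbps = 0.192 Mbps.
Total bitrate: 72.192 Mbps.
File: 72.192 Mbps × 9240 s = 667054.1 Mb.
With 3% container overhead: ×1.03. → 687065.7 Mb.
At 100 Mbps: 687065.7 / 100 = 6870.7 s ≈ 1.91 hours.

1.9 hours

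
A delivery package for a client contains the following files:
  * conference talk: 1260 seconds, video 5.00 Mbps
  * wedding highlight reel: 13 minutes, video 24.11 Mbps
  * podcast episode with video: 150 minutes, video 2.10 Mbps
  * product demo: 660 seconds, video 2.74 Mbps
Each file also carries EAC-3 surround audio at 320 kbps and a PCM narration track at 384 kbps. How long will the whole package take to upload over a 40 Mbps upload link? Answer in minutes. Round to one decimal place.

22.5 minutes

Audio total: 320 + 384 = 704 kbps = 0.704 Mbps.
conference talk: 5.704 Mbps × 1260 s = 7187.0 Mb
wedding highlight reel: 24.814 Mbps × 780 s = 19354.9 Mb
podcast episode with video: 2.804 Mbps × 9000 s = 25236.0 Mb
product demo: 3.444 Mbps × 660 s = 2273.0 Mb
Total: 54051.0 Mb = 6756.4 MB.
At 40 Mbps: 54051.0 / 40 = 1351 s ≈ 22.5 minutes.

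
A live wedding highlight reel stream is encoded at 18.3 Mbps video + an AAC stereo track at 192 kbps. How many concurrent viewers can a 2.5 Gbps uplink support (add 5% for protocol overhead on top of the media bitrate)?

128

Audio: 192 kbps = 0.192 Mbps.
Per-viewer media rate: 18.492 Mbps.
On the wire with 5% overhead: 19.417 Mbps.
2.5 Gbps = 2,500 Mbps; 2,500 / 19.417 = 128.76 → 128 viewers.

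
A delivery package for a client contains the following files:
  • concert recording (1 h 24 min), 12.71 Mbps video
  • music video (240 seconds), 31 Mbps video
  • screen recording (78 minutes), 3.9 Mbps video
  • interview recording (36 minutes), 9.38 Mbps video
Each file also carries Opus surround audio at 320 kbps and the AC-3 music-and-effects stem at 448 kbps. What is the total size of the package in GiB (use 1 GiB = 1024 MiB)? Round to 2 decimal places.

13.89 GiB

Audio total: 320 + 448 = 768 kbps = 0.768 Mbps.
concert recording: 13.478 Mbps × 5040 s = 67929.1 Mb
music video: 31.768 Mbps × 240 s = 7624.3 Mb
screen recording: 4.668 Mbps × 4680 s = 21846.2 Mb
interview recording: 10.148 Mbps × 2160 s = 21919.7 Mb
Total: 119319.4 Mb = 14914.9 MB.
= 13.89 GiB.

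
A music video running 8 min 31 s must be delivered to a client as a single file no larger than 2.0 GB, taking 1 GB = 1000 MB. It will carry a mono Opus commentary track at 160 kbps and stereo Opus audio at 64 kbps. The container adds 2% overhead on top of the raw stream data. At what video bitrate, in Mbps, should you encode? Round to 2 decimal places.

30.47 Mbps

Budget: 2.0 GB = 16000.0 Mb.
Stream payload after overhead: 16000.0 / 1.02 = 15686.3 Mb.
8 min 31 s = 511 s
Total bitrate budget: 15686.3 Mb / 511 s = 30.697 Mbps.
Audio total: 160 + 64 = 224 kbps = 0.224 Mbps.
Video: 30.697 − 0.224 = 30.473 Mbps.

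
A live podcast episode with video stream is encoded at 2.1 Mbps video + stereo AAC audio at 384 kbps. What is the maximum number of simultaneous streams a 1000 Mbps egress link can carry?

402

Audio: 384 kbps = 0.384 Mbps.
Per-viewer media rate: 2.484 Mbps.
1000 Mbps = 1,000 Mbps; 1,000 / 2.484 = 402.58 → 402 viewers.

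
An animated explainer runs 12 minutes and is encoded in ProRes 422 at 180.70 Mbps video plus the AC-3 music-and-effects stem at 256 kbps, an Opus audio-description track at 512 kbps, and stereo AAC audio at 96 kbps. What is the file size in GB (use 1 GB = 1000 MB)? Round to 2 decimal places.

12 min = 720 s
Audio total: 256 + 512 + 96 = 864 kbps = 0.864 Mbps.
Total bitrate: 180.70 + 0.864 = 181.564 Mbps.
Stream data: 181.564 Mbps × 720 s = 130726.1 Mb.
130,726 Mb ÷ 8 = 16,341 MB → 16.34 GB.

16.34 GB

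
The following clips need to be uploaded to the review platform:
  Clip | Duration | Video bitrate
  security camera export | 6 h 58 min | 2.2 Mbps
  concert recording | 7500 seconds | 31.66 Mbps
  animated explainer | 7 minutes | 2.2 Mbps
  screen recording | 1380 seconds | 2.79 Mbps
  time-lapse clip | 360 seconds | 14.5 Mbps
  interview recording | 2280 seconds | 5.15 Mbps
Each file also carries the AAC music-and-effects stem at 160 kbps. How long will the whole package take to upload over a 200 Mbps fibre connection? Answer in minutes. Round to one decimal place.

26.7 minutes

Audio: 160 kbps = 0.160 Mbps.
security camera export: 2.360 Mbps × 25080 s = 59188.8 Mb
concert recording: 31.820 Mbps × 7500 s = 238650.0 Mb
animated explainer: 2.360 Mbps × 420 s = 991.2 Mb
screen recording: 2.950 Mbps × 1380 s = 4071.0 Mb
time-lapse clip: 14.660 Mbps × 360 s = 5277.6 Mb
interview recording: 5.310 Mbps × 2280 s = 12106.8 Mb
Total: 320285.4 Mb = 40035.7 MB.
At 200 Mbps: 320285.4 / 200 = 1601 s ≈ 26.7 minutes.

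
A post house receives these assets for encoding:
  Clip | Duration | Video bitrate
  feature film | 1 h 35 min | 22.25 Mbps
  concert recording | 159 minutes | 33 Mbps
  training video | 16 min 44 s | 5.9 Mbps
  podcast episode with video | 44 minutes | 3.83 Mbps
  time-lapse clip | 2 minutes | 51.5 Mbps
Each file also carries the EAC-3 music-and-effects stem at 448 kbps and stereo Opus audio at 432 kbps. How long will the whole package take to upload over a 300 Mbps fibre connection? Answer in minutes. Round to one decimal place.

Audio total: 448 + 432 = 880 kbps = 0.880 Mbps.
feature film: 23.130 Mbps × 5700 s = 131841.0 Mb
concert recording: 33.880 Mbps × 9540 s = 323215.2 Mb
training video: 6.780 Mbps × 1004 s = 6807.1 Mb
podcast episode with video: 4.710 Mbps × 2640 s = 12434.4 Mb
time-lapse clip: 52.380 Mbps × 120 s = 6285.6 Mb
Total: 480583.3 Mb = 60072.9 MB.
At 300 Mbps: 480583.3 / 300 = 1602 s ≈ 26.7 minutes.

26.7 minutes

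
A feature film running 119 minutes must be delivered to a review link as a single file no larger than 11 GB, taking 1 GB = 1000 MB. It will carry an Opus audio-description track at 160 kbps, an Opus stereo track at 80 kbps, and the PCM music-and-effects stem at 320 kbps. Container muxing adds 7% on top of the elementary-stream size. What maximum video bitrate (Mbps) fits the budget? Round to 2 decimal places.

Budget: 11 GB = 88000.0 Mb.
Stream payload after overhead: 88000.0 / 1.07 = 82243.0 Mb.
119 min = 7140 s
Total bitrate budget: 82243.0 Mb / 7140 s = 11.519 Mbps.
Audio total: 160 + 80 + 320 = 560 kbps = 0.560 Mbps.
Video: 11.519 − 0.560 = 10.959 Mbps.

10.96 Mbps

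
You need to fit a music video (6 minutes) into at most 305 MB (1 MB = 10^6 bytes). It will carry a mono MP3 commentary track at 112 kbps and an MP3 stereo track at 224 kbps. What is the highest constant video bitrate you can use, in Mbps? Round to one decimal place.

Budget: 305 MB = 2440.0 Mb.
6 min = 360 s
Total bitrate budget: 2440.0 Mb / 360 s = 6.778 Mbps.
Audio total: 112 + 224 = 336 kbps = 0.336 Mbps.
Video: 6.778 − 0.336 = 6.442 Mbps.

6.4 Mbps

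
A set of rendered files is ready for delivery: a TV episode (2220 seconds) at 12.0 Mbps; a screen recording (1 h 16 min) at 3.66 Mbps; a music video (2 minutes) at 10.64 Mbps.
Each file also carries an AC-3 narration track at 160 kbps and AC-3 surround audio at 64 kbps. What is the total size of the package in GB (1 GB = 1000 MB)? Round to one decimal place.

5.8 GB

Audio total: 160 + 64 = 224 kbps = 0.224 Mbps.
TV episode: 12.224 Mbps × 2220 s = 27137.3 Mb
screen recording: 3.884 Mbps × 4560 s = 17711.0 Mb
music video: 10.864 Mbps × 120 s = 1303.7 Mb
Total: 46152.0 Mb = 5769.0 MB.
= 5.769 GB.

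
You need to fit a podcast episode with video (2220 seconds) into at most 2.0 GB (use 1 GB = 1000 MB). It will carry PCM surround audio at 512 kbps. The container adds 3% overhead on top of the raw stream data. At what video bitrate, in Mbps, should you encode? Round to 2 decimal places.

6.49 Mbps

Budget: 2.0 GB = 16000.0 Mb.
Stream payload after overhead: 16000.0 / 1.03 = 15534.0 Mb.
Total bitrate budget: 15534.0 Mb / 2220 s = 6.997 Mbps.
Audio: 512 kbps = 0.512 Mbps.
Video: 6.997 − 0.512 = 6.485 Mbps.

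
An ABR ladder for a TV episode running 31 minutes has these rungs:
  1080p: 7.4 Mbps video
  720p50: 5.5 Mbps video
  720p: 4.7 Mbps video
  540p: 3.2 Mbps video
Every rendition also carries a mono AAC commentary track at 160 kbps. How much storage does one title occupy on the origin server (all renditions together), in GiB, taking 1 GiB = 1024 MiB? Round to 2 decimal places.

31 min = 1860 s
Audio: 160 kbps = 0.160 Mbps.
Sum of rendition bitrates: (7.4+0.160) + (5.5+0.160) + (4.7+0.160) + (3.2+0.160) = 21.440 Mbps.
× 1860 s = 39,878 Mb = 4,985 MB = 4.642 GiB.

4.64 GiB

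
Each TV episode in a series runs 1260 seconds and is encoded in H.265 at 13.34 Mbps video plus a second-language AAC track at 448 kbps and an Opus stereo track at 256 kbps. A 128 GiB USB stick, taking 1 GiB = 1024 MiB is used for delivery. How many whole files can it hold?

62

Audio total: 448 + 256 = 704 kbps = 0.704 Mbps.
Total bitrate: 14.044 Mbps.
Per item: 14.044 Mbps × 1260 s = 17,695 Mb = 2,212 MB.
Capacity: 128 GiB = 1,099,512 Mb; 62.14 items → 62 complete.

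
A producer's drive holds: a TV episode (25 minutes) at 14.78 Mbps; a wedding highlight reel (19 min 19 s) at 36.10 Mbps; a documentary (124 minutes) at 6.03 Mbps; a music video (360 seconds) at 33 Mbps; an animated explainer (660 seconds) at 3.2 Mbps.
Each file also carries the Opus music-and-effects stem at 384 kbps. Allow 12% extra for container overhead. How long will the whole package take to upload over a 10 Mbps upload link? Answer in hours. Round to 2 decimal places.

3.96 hours

Audio: 384 kbps = 0.384 Mbps.
TV episode: 15.164 Mbps × 1500 s × 1.12 = 25475.5 Mb
wedding highlight reel: 36.484 Mbps × 1159 s × 1.12 = 47359.2 Mb
documentary: 6.414 Mbps × 7440 s × 1.12 = 53446.6 Mb
music video: 33.384 Mbps × 360 s × 1.12 = 13460.4 Mb
animated explainer: 3.584 Mbps × 660 s × 1.12 = 2649.3 Mb
Total: 142391.0 Mb = 17798.9 MB.
At 10 Mbps: 142391.0 / 10 = 14239 s ≈ 3.96 hours.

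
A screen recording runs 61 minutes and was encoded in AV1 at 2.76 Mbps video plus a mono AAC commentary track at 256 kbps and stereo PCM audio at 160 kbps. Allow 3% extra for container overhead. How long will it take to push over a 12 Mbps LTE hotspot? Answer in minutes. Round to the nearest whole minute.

61 min = 3660 s
Audio total: 256 + 160 = 416 kbps = 0.416 Mbps.
Total bitrate: 3.176 Mbps.
File: 3.176 Mbps × 3660 s = 11624.2 Mb.
With 3% container overhead: ×1.03. → 11972.9 Mb.
At 12 Mbps: 11972.9 / 12 = 997.7 s ≈ 16.6 minutes.

17 minutes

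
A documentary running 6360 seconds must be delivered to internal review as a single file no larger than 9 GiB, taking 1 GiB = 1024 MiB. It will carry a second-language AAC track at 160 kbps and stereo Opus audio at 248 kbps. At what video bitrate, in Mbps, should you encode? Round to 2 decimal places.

Budget: 9 GiB = 77309.4 Mb.
Total bitrate budget: 77309.4 Mb / 6360 s = 12.156 Mbps.
Audio total: 160 + 248 = 408 kbps = 0.408 Mbps.
Video: 12.156 − 0.408 = 11.748 Mbps.

11.75 Mbps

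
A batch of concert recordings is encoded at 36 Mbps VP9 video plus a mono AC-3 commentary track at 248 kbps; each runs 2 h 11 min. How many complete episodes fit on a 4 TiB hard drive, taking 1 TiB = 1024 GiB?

2 h 11 min = 131 min = 7860 s
Audio: 248 kbps = 0.248 Mbps.
Total bitrate: 36.248 Mbps.
Per item: 36.248 Mbps × 7860 s = 284,909 Mb = 35,614 MB.
Capacity: 4 TiB = 35,184,372 Mb; 123.49 items → 123 complete.

123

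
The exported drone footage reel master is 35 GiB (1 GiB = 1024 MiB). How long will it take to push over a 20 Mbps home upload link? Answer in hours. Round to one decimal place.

4.2 hours

File: 35 GiB = 300647.7 Mb.
At 20 Mbps: 300647.7 / 20 = 15032.4 s ≈ 4.18 hours.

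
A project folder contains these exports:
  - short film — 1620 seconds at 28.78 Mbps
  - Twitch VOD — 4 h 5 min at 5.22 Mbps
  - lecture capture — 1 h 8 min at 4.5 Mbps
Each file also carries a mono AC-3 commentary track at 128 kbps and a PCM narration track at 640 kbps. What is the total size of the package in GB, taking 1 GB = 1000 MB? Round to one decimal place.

19.7 GB

Audio total: 128 + 640 = 768 kbps = 0.768 Mbps.
short film: 29.548 Mbps × 1620 s = 47867.8 Mb
Twitch VOD: 5.988 Mbps × 14700 s = 88023.6 Mb
lecture capture: 5.268 Mbps × 4080 s = 21493.4 Mb
Total: 157384.8 Mb = 19673.1 MB.
= 19.67 GB.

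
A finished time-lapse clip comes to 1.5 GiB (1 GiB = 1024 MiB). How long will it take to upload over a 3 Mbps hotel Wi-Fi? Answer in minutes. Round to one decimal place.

71.6 minutes

File: 1.5 GiB = 12884.9 Mb.
At 3 Mbps: 12884.9 / 3 = 4295.0 s ≈ 71.6 minutes.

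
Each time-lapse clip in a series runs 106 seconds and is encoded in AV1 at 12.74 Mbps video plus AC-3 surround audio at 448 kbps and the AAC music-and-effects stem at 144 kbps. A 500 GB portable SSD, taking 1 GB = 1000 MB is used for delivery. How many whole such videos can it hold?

2830

Audio total: 448 + 144 = 592 kbps = 0.592 Mbps.
Total bitrate: 13.332 Mbps.
Per item: 13.332 Mbps × 106 s = 1,413 Mb = 176.6 MB.
Capacity: 500 GB = 4,000,000 Mb; 2830.47 items → 2830 complete.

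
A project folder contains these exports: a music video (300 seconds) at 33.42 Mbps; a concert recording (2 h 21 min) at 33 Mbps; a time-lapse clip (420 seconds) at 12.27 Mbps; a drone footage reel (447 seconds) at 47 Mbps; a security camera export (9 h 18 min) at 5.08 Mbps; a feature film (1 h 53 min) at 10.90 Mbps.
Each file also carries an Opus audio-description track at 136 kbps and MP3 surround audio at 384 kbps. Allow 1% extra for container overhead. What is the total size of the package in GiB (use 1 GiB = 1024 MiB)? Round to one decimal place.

68.8 GiB

Audio total: 136 + 384 = 520 kbps = 0.520 Mbps.
music video: 33.940 Mbps × 300 s × 1.01 = 10283.8 Mb
concert recording: 33.520 Mbps × 8460 s × 1.01 = 286415.0 Mb
time-lapse clip: 12.790 Mbps × 420 s × 1.01 = 5425.5 Mb
drone footage reel: 47.520 Mbps × 447 s × 1.01 = 21453.9 Mb
security camera export: 5.600 Mbps × 33480 s × 1.01 = 189362.9 Mb
feature film: 11.420 Mbps × 6780 s × 1.01 = 78201.9 Mb
Total: 591142.9 Mb = 73892.9 MB.
= 68.82 GiB.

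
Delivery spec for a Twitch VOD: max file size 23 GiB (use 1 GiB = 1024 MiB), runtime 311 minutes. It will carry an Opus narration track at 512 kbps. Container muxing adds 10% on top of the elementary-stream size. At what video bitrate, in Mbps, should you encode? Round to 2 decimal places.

Budget: 23 GiB = 197568.5 Mb.
Stream payload after overhead: 197568.5 / 1.10 = 179607.7 Mb.
311 min = 18660 s
Total bitrate budget: 179607.7 Mb / 18660 s = 9.625 Mbps.
Audio: 512 kbps = 0.512 Mbps.
Video: 9.625 − 0.512 = 9.113 Mbps.

9.11 Mbps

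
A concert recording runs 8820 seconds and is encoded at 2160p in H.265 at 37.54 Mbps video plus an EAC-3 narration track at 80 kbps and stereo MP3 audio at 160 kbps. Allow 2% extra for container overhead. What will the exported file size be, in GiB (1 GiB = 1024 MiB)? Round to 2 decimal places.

Audio total: 80 + 160 = 240 kbps = 0.240 Mbps.
Total bitrate: 37.54 + 0.240 = 37.780 Mbps.
Stream data: 37.780 Mbps × 8820 s = 333219.6 Mb.
With 2% container overhead: ×1.02.
339,884 Mb = 42,485,499,000 bytes ÷ 1,073,741,824 = 39.57 GiB.

39.57 GiB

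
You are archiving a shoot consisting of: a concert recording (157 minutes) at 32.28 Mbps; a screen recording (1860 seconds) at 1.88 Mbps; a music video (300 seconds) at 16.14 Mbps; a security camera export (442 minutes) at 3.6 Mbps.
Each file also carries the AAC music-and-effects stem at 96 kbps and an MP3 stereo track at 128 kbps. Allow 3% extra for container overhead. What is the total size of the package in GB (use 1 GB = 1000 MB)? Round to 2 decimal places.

53.61 GB

Audio total: 96 + 128 = 224 kbps = 0.224 Mbps.
concert recording: 32.504 Mbps × 9420 s × 1.03 = 315373.3 Mb
screen recording: 2.104 Mbps × 1860 s × 1.03 = 4030.8 Mb
music video: 16.364 Mbps × 300 s × 1.03 = 5056.5 Mb
security camera export: 3.824 Mbps × 26520 s × 1.03 = 104454.9 Mb
Total: 428915.5 Mb = 53614.4 MB.
= 53.61 GB.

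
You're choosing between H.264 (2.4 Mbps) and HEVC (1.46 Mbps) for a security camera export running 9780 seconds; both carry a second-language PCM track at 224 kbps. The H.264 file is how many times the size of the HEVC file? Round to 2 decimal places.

1.56

Audio: 224 kbps = 0.224 Mbps.
H.264: 2.624 Mbps × 9780 s = 25662.7 Mb = 2.988 GiB.
HEVC: 1.684 Mbps × 9780 s = 16469.5 Mb = 1.917 GiB.
Ratio: 2.988 / 1.917 = 1.558.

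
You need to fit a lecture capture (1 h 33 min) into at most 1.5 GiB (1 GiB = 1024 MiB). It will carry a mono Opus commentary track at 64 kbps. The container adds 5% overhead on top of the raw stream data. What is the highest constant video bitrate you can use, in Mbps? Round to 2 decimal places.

Budget: 1.5 GiB = 12884.9 Mb.
Stream payload after overhead: 12884.9 / 1.05 = 12271.3 Mb.
1 h 33 min = 93 min = 5580 s
Total bitrate budget: 12271.3 Mb / 5580 s = 2.199 Mbps.
Audio: 64 kbps = 0.064 Mbps.
Video: 2.199 − 0.064 = 2.135 Mbps.

2.14 Mbps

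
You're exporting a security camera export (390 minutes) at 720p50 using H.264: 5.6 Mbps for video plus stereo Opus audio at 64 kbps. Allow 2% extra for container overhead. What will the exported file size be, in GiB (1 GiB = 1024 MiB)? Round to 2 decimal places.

390 min = 23400 s
Audio: 64 kbps = 0.064 Mbps.
Total bitrate: 5.6 + 0.064 = 5.664 Mbps.
Stream data: 5.664 Mbps × 23400 s = 132537.6 Mb.
With 2% container overhead: ×1.02.
135,188 Mb = 16,898,544,000 bytes ÷ 1,073,741,824 = 15.74 GiB.

15.74 GiB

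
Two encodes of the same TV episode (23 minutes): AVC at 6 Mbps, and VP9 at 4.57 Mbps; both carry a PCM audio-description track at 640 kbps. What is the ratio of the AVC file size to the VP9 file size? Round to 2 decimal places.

1.27

23 min = 1380 s
Audio: 640 kbps = 0.640 Mbps.
AVC: 6.640 Mbps × 1380 s = 9163.2 Mb = 1.067 GiB.
VP9: 5.210 Mbps × 1380 s = 7189.8 Mb = 0.837 GiB.
Ratio: 1.067 / 0.837 = 1.274.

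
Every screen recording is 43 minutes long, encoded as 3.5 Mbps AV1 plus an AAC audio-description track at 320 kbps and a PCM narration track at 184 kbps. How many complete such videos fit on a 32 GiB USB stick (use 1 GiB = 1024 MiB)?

43 min = 2580 s
Audio total: 320 + 184 = 504 kbps = 0.504 Mbps.
Total bitrate: 4.004 Mbps.
Per item: 4.004 Mbps × 2580 s = 10,330 Mb = 1,291 MB.
Capacity: 32 GiB = 274,878 Mb; 26.61 items → 26 complete.

26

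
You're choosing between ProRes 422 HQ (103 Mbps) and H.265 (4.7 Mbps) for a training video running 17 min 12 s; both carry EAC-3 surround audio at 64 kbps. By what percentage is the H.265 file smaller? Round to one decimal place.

95.4%

17 min 12 s = 1032 s
Audio: 64 kbps = 0.064 Mbps.
ProRes 422 HQ: 103.064 Mbps × 1032 s = 106362.0 Mb = 13.295 GB.
H.265: 4.764 Mbps × 1032 s = 4916.4 Mb = 0.615 GB.
Reduction: (1 − 0.615/13.295) × 100 = 95.38%.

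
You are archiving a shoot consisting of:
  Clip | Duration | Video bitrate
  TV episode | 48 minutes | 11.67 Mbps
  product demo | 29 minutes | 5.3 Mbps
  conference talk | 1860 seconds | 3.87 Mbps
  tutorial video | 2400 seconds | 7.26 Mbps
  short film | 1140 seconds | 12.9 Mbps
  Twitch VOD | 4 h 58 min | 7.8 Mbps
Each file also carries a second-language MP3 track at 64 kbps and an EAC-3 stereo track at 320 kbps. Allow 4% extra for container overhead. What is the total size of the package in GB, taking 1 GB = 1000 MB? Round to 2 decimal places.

Audio total: 64 + 320 = 384 kbps = 0.384 Mbps.
TV episode: 12.054 Mbps × 2880 s × 1.04 = 36104.1 Mb
product demo: 5.684 Mbps × 1740 s × 1.04 = 10285.8 Mb
conference talk: 4.254 Mbps × 1860 s × 1.04 = 8228.9 Mb
tutorial video: 7.644 Mbps × 2400 s × 1.04 = 19079.4 Mb
short film: 13.284 Mbps × 1140 s × 1.04 = 15749.5 Mb
Twitch VOD: 8.184 Mbps × 17880 s × 1.04 = 152183.1 Mb
Total: 241630.9 Mb = 30203.9 MB.
= 30.20 GB.

30.20 GB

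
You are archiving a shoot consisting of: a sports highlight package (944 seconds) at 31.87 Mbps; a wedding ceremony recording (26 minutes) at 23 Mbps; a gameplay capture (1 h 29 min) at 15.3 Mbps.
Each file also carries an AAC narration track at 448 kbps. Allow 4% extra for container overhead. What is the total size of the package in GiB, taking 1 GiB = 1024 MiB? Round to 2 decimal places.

18.30 GiB

Audio: 448 kbps = 0.448 Mbps.
sports highlight package: 32.318 Mbps × 944 s × 1.04 = 31728.5 Mb
wedding ceremony recording: 23.448 Mbps × 1560 s × 1.04 = 38042.0 Mb
gameplay capture: 15.748 Mbps × 5340 s × 1.04 = 87458.1 Mb
Total: 157228.6 Mb = 19653.6 MB.
= 18.30 GiB.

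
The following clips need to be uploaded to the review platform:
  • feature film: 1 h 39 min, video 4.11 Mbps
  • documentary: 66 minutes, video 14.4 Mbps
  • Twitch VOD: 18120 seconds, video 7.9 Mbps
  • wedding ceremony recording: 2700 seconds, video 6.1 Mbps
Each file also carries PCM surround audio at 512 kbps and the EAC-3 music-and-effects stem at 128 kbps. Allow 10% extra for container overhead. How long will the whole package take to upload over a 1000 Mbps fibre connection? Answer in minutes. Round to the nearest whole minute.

Audio total: 512 + 128 = 640 kbps = 0.640 Mbps.
feature film: 4.750 Mbps × 5940 s × 1.10 = 31036.5 Mb
documentary: 15.040 Mbps × 3960 s × 1.10 = 65514.2 Mb
Twitch VOD: 8.540 Mbps × 18120 s × 1.10 = 170219.3 Mb
wedding ceremony recording: 6.740 Mbps × 2700 s × 1.10 = 20017.8 Mb
Total: 286787.8 Mb = 35848.5 MB.
At 1000 Mbps: 286787.8 / 1000 = 287 s ≈ 4.78 minutes.

5 minutes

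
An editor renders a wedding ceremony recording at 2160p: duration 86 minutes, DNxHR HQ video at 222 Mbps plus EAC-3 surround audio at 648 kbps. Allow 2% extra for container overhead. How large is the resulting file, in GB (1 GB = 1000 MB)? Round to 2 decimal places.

86 min = 5160 s
Audio: 648 kbps = 0.648 Mbps.
Total bitrate: 222 + 0.648 = 222.648 Mbps.
Stream data: 222.648 Mbps × 5160 s = 1148863.7 Mb.
With 2% container overhead: ×1.02.
1,171,841 Mb ÷ 8 = 146,480 MB → 146.5 GB.

146.48 GB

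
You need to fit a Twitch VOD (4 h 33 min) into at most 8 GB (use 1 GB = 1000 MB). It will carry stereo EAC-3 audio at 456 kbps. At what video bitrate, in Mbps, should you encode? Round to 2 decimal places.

Budget: 8 GB = 64000.0 Mb.
4 h 33 min = 273 min = 16380 s
Total bitrate budget: 64000.0 Mb / 16380 s = 3.907 Mbps.
Audio: 456 kbps = 0.456 Mbps.
Video: 3.907 − 0.456 = 3.451 Mbps.

3.45 Mbps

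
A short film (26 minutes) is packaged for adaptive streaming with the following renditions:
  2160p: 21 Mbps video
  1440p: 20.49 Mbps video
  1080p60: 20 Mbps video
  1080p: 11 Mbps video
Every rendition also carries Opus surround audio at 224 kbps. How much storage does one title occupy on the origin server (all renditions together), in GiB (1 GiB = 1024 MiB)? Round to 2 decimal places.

26 min = 1560 s
Audio: 224 kbps = 0.224 Mbps.
Sum of rendition bitrates: (21+0.224) + (20.49+0.224) + (20+0.224) + (11+0.224) = 73.386 Mbps.
× 1560 s = 114,482 Mb = 14,310 MB = 13.33 GiB.

13.33 GiB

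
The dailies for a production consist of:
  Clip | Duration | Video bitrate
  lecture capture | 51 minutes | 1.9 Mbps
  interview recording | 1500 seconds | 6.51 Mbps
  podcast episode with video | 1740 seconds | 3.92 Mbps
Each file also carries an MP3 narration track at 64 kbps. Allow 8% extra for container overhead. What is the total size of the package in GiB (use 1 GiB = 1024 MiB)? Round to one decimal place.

Audio: 64 kbps = 0.064 Mbps.
lecture capture: 1.964 Mbps × 3060 s × 1.08 = 6490.6 Mb
interview recording: 6.574 Mbps × 1500 s × 1.08 = 10649.9 Mb
podcast episode with video: 3.984 Mbps × 1740 s × 1.08 = 7486.7 Mb
Total: 24627.2 Mb = 3078.4 MB.
= 2.867 GiB.

2.9 GiB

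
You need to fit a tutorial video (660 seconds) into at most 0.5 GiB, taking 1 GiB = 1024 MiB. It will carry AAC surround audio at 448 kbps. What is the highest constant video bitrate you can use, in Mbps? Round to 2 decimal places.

6.06 Mbps

Budget: 0.5 GiB = 4295.0 Mb.
Total bitrate budget: 4295.0 Mb / 660 s = 6.508 Mbps.
Audio: 448 kbps = 0.448 Mbps.
Video: 6.508 − 0.448 = 6.060 Mbps.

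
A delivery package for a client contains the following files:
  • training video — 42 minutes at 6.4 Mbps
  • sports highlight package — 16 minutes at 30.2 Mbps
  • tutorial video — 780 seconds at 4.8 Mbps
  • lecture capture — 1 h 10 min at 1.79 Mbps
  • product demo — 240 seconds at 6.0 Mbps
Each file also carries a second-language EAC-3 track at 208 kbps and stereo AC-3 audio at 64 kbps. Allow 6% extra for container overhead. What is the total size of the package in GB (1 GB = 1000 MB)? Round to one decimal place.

8.0 GB

Audio total: 208 + 64 = 272 kbps = 0.272 Mbps.
training video: 6.672 Mbps × 2520 s × 1.06 = 17822.2 Mb
sports highlight package: 30.472 Mbps × 960 s × 1.06 = 31008.3 Mb
tutorial video: 5.072 Mbps × 780 s × 1.06 = 4193.5 Mb
lecture capture: 2.062 Mbps × 4200 s × 1.06 = 9180.0 Mb
product demo: 6.272 Mbps × 240 s × 1.06 = 1595.6 Mb
Total: 63799.7 Mb = 7975.0 MB.
= 7.975 GB.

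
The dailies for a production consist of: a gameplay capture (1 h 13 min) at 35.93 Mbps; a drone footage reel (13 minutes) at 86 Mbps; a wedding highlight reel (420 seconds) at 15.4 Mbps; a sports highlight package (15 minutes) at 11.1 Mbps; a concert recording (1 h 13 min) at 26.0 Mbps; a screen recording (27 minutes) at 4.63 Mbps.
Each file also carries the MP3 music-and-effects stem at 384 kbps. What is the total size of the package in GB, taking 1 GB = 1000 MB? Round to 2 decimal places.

45.89 GB

Audio: 384 kbps = 0.384 Mbps.
gameplay capture: 36.314 Mbps × 4380 s = 159055.3 Mb
drone footage reel: 86.384 Mbps × 780 s = 67379.5 Mb
wedding highlight reel: 15.784 Mbps × 420 s = 6629.3 Mb
sports highlight package: 11.484 Mbps × 900 s = 10335.6 Mb
concert recording: 26.384 Mbps × 4380 s = 115561.9 Mb
screen recording: 5.014 Mbps × 1620 s = 8122.7 Mb
Total: 367084.3 Mb = 45885.5 MB.
= 45.89 GB.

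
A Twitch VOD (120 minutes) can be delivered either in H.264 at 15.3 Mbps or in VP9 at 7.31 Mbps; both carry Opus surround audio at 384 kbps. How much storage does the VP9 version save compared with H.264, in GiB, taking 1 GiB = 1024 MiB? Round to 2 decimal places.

6.70 GiB

120 min = 7200 s
Audio: 384 kbps = 0.384 Mbps.
H.264: 15.684 Mbps × 7200 s = 112924.8 Mb = 13.146 GiB.
VP9: 7.694 Mbps × 7200 s = 55396.8 Mb = 6.449 GiB.
Saving: 13.146 − 6.449 = 6.697 GiB.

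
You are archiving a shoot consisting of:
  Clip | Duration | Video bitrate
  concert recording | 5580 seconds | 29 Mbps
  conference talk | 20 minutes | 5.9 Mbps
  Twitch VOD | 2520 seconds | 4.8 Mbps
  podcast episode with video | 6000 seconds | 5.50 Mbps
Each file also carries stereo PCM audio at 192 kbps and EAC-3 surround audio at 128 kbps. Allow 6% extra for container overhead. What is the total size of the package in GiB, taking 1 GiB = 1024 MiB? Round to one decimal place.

27.0 GiB

Audio total: 192 + 128 = 320 kbps = 0.320 Mbps.
concert recording: 29.320 Mbps × 5580 s × 1.06 = 173421.9 Mb
conference talk: 6.220 Mbps × 1200 s × 1.06 = 7911.8 Mb
Twitch VOD: 5.120 Mbps × 2520 s × 1.06 = 13676.5 Mb
podcast episode with video: 5.820 Mbps × 6000 s × 1.06 = 37015.2 Mb
Total: 232025.5 Mb = 29003.2 MB.
= 27.01 GiB.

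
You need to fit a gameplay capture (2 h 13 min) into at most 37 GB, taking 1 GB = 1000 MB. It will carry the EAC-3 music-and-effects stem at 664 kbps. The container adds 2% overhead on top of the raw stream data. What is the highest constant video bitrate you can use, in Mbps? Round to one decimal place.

35.7 Mbps

Budget: 37 GB = 296000.0 Mb.
Stream payload after overhead: 296000.0 / 1.02 = 290196.1 Mb.
2 h 13 min = 133 min = 7980 s
Total bitrate budget: 290196.1 Mb / 7980 s = 36.365 Mbps.
Audio: 664 kbps = 0.664 Mbps.
Video: 36.365 − 0.664 = 35.701 Mbps.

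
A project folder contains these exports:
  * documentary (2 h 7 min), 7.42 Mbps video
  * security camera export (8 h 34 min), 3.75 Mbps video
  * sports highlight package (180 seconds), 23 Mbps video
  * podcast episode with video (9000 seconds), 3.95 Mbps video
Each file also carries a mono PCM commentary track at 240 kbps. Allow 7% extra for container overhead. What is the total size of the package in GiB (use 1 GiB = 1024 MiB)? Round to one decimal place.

27.8 GiB

Audio: 240 kbps = 0.240 Mbps.
documentary: 7.660 Mbps × 7620 s × 1.07 = 62455.0 Mb
security camera export: 3.990 Mbps × 30840 s × 1.07 = 131665.2 Mb
sports highlight package: 23.240 Mbps × 180 s × 1.07 = 4476.0 Mb
podcast episode with video: 4.190 Mbps × 9000 s × 1.07 = 40349.7 Mb
Total: 238946.0 Mb = 29868.2 MB.
= 27.82 GiB.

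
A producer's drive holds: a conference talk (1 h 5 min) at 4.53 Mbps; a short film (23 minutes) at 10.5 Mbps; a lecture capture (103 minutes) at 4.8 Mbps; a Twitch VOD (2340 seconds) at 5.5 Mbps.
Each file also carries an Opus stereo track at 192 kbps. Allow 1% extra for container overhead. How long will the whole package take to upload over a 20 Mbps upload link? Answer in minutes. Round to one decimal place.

Audio: 192 kbps = 0.192 Mbps.
conference talk: 4.722 Mbps × 3900 s × 1.01 = 18600.0 Mb
short film: 10.692 Mbps × 1380 s × 1.01 = 14902.5 Mb
lecture capture: 4.992 Mbps × 6180 s × 1.01 = 31159.1 Mb
Twitch VOD: 5.692 Mbps × 2340 s × 1.01 = 13452.5 Mb
Total: 78114.0 Mb = 9764.3 MB.
At 20 Mbps: 78114.0 / 20 = 3906 s ≈ 65.1 minutes.

65.1 minutes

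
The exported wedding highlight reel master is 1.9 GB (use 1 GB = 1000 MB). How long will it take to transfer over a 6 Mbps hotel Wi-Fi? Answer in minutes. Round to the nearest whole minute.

File: 1.9 GB = 15200.0 Mb.
At 6 Mbps: 15200.0 / 6 = 2533.3 s ≈ 42.2 minutes.

42 minutes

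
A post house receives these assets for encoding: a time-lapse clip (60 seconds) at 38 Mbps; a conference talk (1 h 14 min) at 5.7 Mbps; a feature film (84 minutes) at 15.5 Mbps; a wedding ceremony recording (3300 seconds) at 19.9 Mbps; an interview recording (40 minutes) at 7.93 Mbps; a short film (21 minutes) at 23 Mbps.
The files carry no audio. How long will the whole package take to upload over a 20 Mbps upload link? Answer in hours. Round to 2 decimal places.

3.05 hours

time-lapse clip: 38.000 Mbps × 60 s = 2280.0 Mb
conference talk: 5.700 Mbps × 4440 s = 25308.0 Mb
feature film: 15.500 Mbps × 5040 s = 78120.0 Mb
wedding ceremony recording: 19.900 Mbps × 3300 s = 65670.0 Mb
interview recording: 7.930 Mbps × 2400 s = 19032.0 Mb
short film: 23.000 Mbps × 1260 s = 28980.0 Mb
Total: 219390.0 Mb = 27423.8 MB.
At 20 Mbps: 219390.0 / 20 = 10970 s ≈ 3.05 hours.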